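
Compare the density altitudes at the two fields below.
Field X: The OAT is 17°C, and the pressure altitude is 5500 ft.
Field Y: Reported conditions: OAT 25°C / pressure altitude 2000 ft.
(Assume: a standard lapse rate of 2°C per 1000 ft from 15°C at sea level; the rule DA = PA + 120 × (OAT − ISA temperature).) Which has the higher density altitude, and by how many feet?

Field X: ISA temp = 4°C, deviation +13°C, DA = 5500 + 120 × 13 = 7060 ft.
Field Y: ISA temp = 11°C, deviation +14°C, DA = 2000 + 120 × 14 = 3680 ft.
Field X is higher by 7060 − 3680 = 3380 ft.

Field X by 3380 ft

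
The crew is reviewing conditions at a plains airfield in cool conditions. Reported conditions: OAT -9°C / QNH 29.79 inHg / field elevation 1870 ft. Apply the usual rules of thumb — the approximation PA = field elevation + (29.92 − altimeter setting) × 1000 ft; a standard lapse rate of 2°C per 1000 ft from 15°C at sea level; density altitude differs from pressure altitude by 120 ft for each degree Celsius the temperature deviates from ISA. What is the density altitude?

Pressure altitude = 1870 + (29.92 − 29.79) × 1000 = 1870 + (+130) = 2000 ft.
ISA temperature at 2000 ft = 15 − 2 × (2000/1000) = 11°C.
ISA deviation = -9 − 11 = -20°C.
Density altitude = 2000 + 120 × (-20) = -400 ft.

-400 ft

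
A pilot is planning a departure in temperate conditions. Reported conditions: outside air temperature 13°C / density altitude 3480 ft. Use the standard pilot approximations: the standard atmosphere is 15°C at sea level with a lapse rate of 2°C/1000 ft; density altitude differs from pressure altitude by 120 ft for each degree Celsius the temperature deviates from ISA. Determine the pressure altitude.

3000 ft

DA = PA + 120 × (OAT − (15 − 2·PA/1000)) = PA + 120·OAT − 1800 + 0.24·PA = 1.24·PA + 120·OAT − 1800.
So 1.24·PA = 3480 − 120 × 13 + 1800 = 3720.
PA = 3720 / 1.24 = 3000 ft.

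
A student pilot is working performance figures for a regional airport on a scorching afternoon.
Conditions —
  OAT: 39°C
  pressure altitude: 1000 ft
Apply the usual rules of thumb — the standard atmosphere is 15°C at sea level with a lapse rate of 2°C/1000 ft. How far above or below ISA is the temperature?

ISA temperature at 1000 ft = 15 − 2 × (1000/1000) = 13°C.
Deviation = OAT − ISA = 39 − 13 = +26°C.

ISA+26°C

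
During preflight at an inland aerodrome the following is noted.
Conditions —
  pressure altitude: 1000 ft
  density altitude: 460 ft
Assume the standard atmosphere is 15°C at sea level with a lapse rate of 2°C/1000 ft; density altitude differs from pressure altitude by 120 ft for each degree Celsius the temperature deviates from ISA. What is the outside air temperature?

Density altitude − pressure altitude = 460 − 1000 = -540 ft.
At 120 ft/°C that is an ISA deviation of -540/120 = -4.5°C.
ISA temperature at 1000 ft = 15 − 2 × (1000/1000) = 13°C.
OAT = ISA + deviation = 13 + (-4.5) = 8.5°C.

8.5°C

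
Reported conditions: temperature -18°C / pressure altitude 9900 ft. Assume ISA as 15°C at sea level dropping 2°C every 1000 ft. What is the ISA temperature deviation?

ISA-13.2°C

ISA temperature at 9900 ft = 15 − 2 × (9900/1000) = -4.8°C.
Deviation = OAT − ISA = -18 − (-4.8) = -13.2°C.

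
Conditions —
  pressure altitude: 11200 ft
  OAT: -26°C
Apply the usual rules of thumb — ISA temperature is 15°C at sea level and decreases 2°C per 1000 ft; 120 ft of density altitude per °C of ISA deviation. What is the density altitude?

8968 ft

ISA temperature at 11200 ft = 15 − 2 × (11200/1000) = -7.4°C.
ISA deviation = -26 − (-7.4) = -18.6°C.
Density altitude = 11200 + 120 × (-18.6) = 11200 + (-2232) = 8968 ft.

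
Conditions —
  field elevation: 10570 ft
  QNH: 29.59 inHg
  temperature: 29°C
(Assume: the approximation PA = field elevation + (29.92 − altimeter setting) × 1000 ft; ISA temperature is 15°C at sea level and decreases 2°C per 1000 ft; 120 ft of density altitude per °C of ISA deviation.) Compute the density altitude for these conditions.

Pressure altitude = 10570 + (29.92 − 29.59) × 1000 = 10570 + (+330) = 10900 ft.
ISA temperature at 10900 ft = 15 − 2 × (10900/1000) = -6.8°C.
ISA deviation = 29 − (-6.8) = +35.8°C.
Density altitude = 10900 + 120 × (35.8) = 15196 ft.

15196 ft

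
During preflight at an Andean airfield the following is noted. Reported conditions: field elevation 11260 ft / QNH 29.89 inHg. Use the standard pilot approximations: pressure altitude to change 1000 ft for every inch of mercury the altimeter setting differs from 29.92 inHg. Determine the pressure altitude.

Pressure correction = (29.92 − 29.89) × 1000 = +30 ft.
Pressure altitude = 11260 + (+30) = 11290 ft.

11290 ft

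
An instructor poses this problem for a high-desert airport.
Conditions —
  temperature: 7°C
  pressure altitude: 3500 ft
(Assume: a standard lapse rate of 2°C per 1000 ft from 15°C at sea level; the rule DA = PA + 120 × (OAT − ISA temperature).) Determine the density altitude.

ISA temperature at 3500 ft = 15 − 2 × (3500/1000) = 8°C.
ISA deviation = 7 − 8 = -1°C.
Density altitude = 3500 + 120 × (-1) = 3500 + (-120) = 3380 ft.

3380 ft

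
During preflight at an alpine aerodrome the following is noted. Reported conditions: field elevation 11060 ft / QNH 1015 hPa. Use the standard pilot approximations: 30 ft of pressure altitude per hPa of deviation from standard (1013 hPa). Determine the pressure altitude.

11000 ft

Pressure correction = (1013 − 1015) × 30 = -60 ft.
Pressure altitude = 11060 + (-60) = 11000 ft.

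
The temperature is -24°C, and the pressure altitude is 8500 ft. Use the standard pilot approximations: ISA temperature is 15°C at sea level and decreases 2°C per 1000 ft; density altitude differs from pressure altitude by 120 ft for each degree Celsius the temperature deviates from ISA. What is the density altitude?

5860 ft

ISA temperature at 8500 ft = 15 − 2 × (8500/1000) = -2°C.
ISA deviation = -24 − (-2) = -22°C.
Density altitude = 8500 + 120 × (-22) = 8500 + (-2640) = 5860 ft.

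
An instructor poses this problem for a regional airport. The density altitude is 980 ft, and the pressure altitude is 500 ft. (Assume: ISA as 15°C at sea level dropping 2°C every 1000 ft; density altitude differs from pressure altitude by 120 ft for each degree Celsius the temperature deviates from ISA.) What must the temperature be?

Density altitude − pressure altitude = 980 − 500 = +480 ft.
At 120 ft/°C that is an ISA deviation of 480/120 = +4°C.
ISA temperature at 500 ft = 15 − 2 × (500/1000) = 14°C.
OAT = ISA + deviation = 14 + (+4) = 18°C.

18°C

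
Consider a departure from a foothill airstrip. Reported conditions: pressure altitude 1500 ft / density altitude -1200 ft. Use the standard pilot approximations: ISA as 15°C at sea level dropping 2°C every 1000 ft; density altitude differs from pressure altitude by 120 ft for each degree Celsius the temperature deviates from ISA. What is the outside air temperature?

-10.5°C

Density altitude − pressure altitude = -1200 − 1500 = -2700 ft.
At 120 ft/°C that is an ISA deviation of -2700/120 = -22.5°C.
ISA temperature at 1500 ft = 15 − 2 × (1500/1000) = 12°C.
OAT = ISA + deviation = 12 + (-22.5) = -10.5°C.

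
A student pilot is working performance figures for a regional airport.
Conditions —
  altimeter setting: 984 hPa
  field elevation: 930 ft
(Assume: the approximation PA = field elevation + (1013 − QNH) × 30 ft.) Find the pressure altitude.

Pressure correction = (1013 − 984) × 30 = +870 ft.
Pressure altitude = 930 + (+870) = 1800 ft.

1800 ft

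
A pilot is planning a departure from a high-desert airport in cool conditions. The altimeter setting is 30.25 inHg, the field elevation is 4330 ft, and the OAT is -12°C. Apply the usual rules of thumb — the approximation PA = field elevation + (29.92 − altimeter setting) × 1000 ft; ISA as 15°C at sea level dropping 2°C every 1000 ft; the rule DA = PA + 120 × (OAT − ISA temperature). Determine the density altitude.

1720 ft

Pressure altitude = 4330 + (29.92 − 30.25) × 1000 = 4330 + (-330) = 4000 ft.
ISA temperature at 4000 ft = 15 − 2 × (4000/1000) = 7°C.
ISA deviation = -12 − 7 = -19°C.
Density altitude = 4000 + 120 × (-19) = 1720 ft.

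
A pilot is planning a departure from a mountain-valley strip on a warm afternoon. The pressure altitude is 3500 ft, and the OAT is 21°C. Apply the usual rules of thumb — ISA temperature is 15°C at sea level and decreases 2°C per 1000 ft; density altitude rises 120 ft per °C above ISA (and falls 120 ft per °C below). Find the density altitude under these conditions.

ISA temperature at 3500 ft = 15 − 2 × (3500/1000) = 8°C.
ISA deviation = 21 − 8 = +13°C.
Density altitude = 3500 + 120 × (13) = 3500 + (+1560) = 5060 ft.

5060 ft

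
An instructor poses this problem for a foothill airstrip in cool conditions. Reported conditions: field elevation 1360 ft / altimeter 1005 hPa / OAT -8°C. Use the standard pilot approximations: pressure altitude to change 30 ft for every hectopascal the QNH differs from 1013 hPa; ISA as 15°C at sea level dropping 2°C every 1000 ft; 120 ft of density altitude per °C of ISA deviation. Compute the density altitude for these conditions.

-776 ft

Pressure altitude = 1360 + (1013 − 1005) × 30 = 1360 + (+240) = 1600 ft.
ISA temperature at 1600 ft = 15 − 2 × (1600/1000) = 11.8°C.
ISA deviation = -8 − 11.8 = -19.8°C.
Density altitude = 1600 + 120 × (-19.8) = -776 ft.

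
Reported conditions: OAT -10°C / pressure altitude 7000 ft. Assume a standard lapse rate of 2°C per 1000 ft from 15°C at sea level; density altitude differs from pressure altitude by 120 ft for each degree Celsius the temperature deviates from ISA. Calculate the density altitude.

ISA temperature at 7000 ft = 15 − 2 × (7000/1000) = 1°C.
ISA deviation = -10 − 1 = -11°C.
Density altitude = 7000 + 120 × (-11) = 7000 + (-1320) = 5680 ft.

5680 ft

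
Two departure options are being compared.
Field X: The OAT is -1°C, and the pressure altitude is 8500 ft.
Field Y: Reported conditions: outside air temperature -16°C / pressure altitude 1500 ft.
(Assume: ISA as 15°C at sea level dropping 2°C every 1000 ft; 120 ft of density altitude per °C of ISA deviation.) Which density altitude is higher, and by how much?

Field X: ISA temp = -2°C, deviation +1°C, DA = 8500 + 120 × 1 = 8620 ft.
Field Y: ISA temp = 12°C, deviation -28°C, DA = 1500 + 120 × (-28) = -1860 ft.
Field X is higher by 8620 − (-1860) = 10480 ft.

Field X by 10480 ft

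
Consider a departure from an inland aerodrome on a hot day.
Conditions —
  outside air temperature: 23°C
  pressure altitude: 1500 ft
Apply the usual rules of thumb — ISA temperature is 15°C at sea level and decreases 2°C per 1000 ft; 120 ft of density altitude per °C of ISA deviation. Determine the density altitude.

ISA temperature at 1500 ft = 15 − 2 × (1500/1000) = 12°C.
ISA deviation = 23 − 12 = +11°C.
Density altitude = 1500 + 120 × (11) = 1500 + (+1320) = 2820 ft.

2820 ft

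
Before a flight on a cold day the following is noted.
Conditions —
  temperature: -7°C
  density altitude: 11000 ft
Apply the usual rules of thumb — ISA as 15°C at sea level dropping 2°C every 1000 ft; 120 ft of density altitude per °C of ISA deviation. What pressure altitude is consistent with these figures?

11000 ft

DA = PA + 120 × (OAT − (15 − 2·PA/1000)) = PA + 120·OAT − 1800 + 0.24·PA = 1.24·PA + 120·OAT − 1800.
So 1.24·PA = 11000 − 120 × (-7) + 1800 = 13640.
PA = 13640 / 1.24 = 11000 ft.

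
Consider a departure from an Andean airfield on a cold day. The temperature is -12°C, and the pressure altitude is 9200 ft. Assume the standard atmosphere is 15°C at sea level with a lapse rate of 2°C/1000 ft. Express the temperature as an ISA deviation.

ISA-8.6°C

ISA temperature at 9200 ft = 15 − 2 × (9200/1000) = -3.4°C.
Deviation = OAT − ISA = -12 − (-3.4) = -8.6°C.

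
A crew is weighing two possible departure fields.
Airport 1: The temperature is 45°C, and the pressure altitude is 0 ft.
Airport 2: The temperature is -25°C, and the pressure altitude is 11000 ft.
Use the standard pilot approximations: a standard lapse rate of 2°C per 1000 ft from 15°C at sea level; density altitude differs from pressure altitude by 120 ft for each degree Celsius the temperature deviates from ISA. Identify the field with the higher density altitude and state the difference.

Airport 1: ISA temp = 15°C, deviation +30°C, DA = 0 + 120 × 30 = 3600 ft.
Airport 2: ISA temp = -7°C, deviation -18°C, DA = 11000 + 120 × (-18) = 8840 ft.
Airport 2 is higher by 8840 − 3600 = 5240 ft.

Airport 2 by 5240 ft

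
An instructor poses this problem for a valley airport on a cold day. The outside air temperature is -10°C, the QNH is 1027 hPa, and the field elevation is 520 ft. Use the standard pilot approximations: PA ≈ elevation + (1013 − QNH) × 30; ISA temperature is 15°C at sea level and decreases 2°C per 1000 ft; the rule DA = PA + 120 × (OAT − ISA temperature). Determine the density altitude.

Pressure altitude = 520 + (1013 − 1027) × 30 = 520 + (-420) = 100 ft.
ISA temperature at 100 ft = 15 − 2 × (100/1000) = 14.8°C.
ISA deviation = -10 − 14.8 = -24.8°C.
Density altitude = 100 + 120 × (-24.8) = -2876 ft.

-2876 ft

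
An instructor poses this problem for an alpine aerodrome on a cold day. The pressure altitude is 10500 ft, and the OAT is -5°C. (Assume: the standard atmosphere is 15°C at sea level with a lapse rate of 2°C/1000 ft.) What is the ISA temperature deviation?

ISA+1°C

ISA temperature at 10500 ft = 15 − 2 × (10500/1000) = -6°C.
Deviation = OAT − ISA = -5 − (-6) = +1°C.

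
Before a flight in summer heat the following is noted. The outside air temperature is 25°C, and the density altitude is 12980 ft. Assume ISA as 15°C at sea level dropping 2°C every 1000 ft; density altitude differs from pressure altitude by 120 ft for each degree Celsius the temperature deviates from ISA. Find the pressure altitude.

DA = PA + 120 × (OAT − (15 − 2·PA/1000)) = PA + 120·OAT − 1800 + 0.24·PA = 1.24·PA + 120·OAT − 1800.
So 1.24·PA = 12980 − 120 × 25 + 1800 = 11780.
PA = 11780 / 1.24 = 9500 ft.

9500 ft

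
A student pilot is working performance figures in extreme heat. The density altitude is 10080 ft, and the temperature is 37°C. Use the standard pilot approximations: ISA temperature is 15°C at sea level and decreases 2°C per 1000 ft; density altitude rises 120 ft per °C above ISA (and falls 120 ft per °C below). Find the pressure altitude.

DA = PA + 120 × (OAT − (15 − 2·PA/1000)) = PA + 120·OAT − 1800 + 0.24·PA = 1.24·PA + 120·OAT − 1800.
So 1.24·PA = 10080 − 120 × 37 + 1800 = 7440.
PA = 7440 / 1.24 = 6000 ft.

6000 ft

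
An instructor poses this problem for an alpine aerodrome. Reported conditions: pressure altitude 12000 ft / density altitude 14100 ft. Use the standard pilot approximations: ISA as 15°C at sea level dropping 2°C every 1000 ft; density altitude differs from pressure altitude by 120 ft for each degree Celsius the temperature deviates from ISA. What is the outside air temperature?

8.5°C

Density altitude − pressure altitude = 14100 − 12000 = +2100 ft.
At 120 ft/°C that is an ISA deviation of 2100/120 = +17.5°C.
ISA temperature at 12000 ft = 15 − 2 × (12000/1000) = -9°C.
OAT = ISA + deviation = -9 + (+17.5) = 8.5°C.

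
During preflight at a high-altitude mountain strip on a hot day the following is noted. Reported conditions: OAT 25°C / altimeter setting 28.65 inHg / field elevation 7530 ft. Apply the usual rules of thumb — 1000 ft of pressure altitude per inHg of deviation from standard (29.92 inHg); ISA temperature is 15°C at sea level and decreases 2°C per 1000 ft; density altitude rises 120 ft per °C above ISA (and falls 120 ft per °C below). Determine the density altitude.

Pressure altitude = 7530 + (29.92 − 28.65) × 1000 = 7530 + (+1270) = 8800 ft.
ISA temperature at 8800 ft = 15 − 2 × (8800/1000) = -2.6°C.
ISA deviation = 25 − (-2.6) = +27.6°C.
Density altitude = 8800 + 120 × (27.6) = 12112 ft.

12112 ft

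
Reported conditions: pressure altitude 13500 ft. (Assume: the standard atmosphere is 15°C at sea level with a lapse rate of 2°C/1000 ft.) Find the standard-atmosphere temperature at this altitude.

ISA temperature = 15 − 2 × (13500/1000) = 15 − 27 = -12°C.

-12°C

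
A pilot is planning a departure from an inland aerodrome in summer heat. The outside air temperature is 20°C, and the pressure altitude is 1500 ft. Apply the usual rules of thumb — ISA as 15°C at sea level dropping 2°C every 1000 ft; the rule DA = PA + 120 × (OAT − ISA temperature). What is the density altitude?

ISA temperature at 1500 ft = 15 − 2 × (1500/1000) = 12°C.
ISA deviation = 20 − 12 = +8°C.
Density altitude = 1500 + 120 × (8) = 1500 + (+960) = 2460 ft.

2460 ft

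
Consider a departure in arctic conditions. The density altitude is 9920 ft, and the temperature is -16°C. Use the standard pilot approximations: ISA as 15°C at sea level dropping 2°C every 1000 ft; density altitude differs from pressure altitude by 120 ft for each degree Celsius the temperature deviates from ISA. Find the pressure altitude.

DA = PA + 120 × (OAT − (15 − 2·PA/1000)) = PA + 120·OAT − 1800 + 0.24·PA = 1.24·PA + 120·OAT − 1800.
So 1.24·PA = 9920 − 120 × (-16) + 1800 = 13640.
PA = 13640 / 1.24 = 11000 ft.

11000 ft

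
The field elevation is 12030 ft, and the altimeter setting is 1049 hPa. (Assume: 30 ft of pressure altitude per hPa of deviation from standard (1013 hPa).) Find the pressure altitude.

Pressure correction = (1013 − 1049) × 30 = -1080 ft.
Pressure altitude = 12030 + (-1080) = 10950 ft.

10950 ft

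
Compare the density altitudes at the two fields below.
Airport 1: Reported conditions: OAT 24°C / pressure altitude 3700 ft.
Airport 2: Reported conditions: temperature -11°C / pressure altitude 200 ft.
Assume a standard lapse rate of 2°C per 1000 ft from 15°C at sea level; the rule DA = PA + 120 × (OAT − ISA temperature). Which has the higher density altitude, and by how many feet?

Airport 1: ISA temp = 7.6°C, deviation +16.4°C, DA = 3700 + 120 × 16.4 = 5668 ft.
Airport 2: ISA temp = 14.6°C, deviation -25.6°C, DA = 200 + 120 × (-25.6) = -2872 ft.
Airport 1 is higher by 5668 − (-2872) = 8540 ft.

Airport 1 by 8540 ft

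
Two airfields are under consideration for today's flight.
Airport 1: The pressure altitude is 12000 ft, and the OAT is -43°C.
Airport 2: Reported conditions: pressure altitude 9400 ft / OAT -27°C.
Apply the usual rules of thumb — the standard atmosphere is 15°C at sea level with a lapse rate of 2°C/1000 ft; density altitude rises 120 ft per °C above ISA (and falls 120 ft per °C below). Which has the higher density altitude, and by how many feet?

Airport 1 by 1304 ft

Airport 1: ISA temp = -9°C, deviation -34°C, DA = 12000 + 120 × (-34) = 7920 ft.
Airport 2: ISA temp = -3.8°C, deviation -23.2°C, DA = 9400 + 120 × (-23.2) = 6616 ft.
Airport 1 is higher by 7920 − 6616 = 1304 ft.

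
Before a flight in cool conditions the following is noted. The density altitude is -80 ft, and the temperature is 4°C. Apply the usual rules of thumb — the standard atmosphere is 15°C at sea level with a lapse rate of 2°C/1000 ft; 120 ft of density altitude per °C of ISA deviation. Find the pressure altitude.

1000 ft

DA = PA + 120 × (OAT − (15 − 2·PA/1000)) = PA + 120·OAT − 1800 + 0.24·PA = 1.24·PA + 120·OAT − 1800.
So 1.24·PA = -80 − 120 × 4 + 1800 = 1240.
PA = 1240 / 1.24 = 1000 ft.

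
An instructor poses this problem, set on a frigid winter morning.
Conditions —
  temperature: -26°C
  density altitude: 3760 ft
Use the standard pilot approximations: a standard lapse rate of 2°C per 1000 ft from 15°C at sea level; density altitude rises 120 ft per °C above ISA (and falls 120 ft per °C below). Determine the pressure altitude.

DA = PA + 120 × (OAT − (15 − 2·PA/1000)) = PA + 120·OAT − 1800 + 0.24·PA = 1.24·PA + 120·OAT − 1800.
So 1.24·PA = 3760 − 120 × (-26) + 1800 = 8680.
PA = 8680 / 1.24 = 7000 ft.

7000 ft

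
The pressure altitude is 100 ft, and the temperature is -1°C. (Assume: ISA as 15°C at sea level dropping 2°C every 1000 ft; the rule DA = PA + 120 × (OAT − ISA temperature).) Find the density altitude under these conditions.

-1796 ft

ISA temperature at 100 ft = 15 − 2 × (100/1000) = 14.8°C.
ISA deviation = -1 − 14.8 = -15.8°C.
Density altitude = 100 + 120 × (-15.8) = 100 + (-1896) = -1796 ft.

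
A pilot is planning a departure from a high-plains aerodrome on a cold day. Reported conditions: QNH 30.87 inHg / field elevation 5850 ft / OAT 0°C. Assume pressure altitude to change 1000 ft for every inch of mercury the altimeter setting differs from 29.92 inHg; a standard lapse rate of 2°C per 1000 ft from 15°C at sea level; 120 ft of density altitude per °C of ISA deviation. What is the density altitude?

4276 ft

Pressure altitude = 5850 + (29.92 − 30.87) × 1000 = 5850 + (-950) = 4900 ft.
ISA temperature at 4900 ft = 15 − 2 × (4900/1000) = 5.2°C.
ISA deviation = 0 − 5.2 = -5.2°C.
Density altitude = 4900 + 120 × (-5.2) = 4276 ft.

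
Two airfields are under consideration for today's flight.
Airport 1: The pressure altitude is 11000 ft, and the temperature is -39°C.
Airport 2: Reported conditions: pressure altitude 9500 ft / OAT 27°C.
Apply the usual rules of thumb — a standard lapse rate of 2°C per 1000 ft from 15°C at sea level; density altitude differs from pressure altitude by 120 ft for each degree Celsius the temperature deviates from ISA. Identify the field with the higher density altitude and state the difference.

Airport 1: ISA temp = -7°C, deviation -32°C, DA = 11000 + 120 × (-32) = 7160 ft.
Airport 2: ISA temp = -4°C, deviation +31°C, DA = 9500 + 120 × 31 = 13220 ft.
Airport 2 is higher by 13220 − 7160 = 6060 ft.

Airport 2 by 6060 ft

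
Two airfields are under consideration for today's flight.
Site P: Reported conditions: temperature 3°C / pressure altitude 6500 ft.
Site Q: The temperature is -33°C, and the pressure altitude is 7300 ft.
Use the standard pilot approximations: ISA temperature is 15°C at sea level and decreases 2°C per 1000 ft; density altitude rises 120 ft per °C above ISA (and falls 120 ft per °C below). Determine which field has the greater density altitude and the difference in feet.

Site P by 3328 ft

Site P: ISA temp = 2°C, deviation +1°C, DA = 6500 + 120 × 1 = 6620 ft.
Site Q: ISA temp = 0.4°C, deviation -33.4°C, DA = 7300 + 120 × (-33.4) = 3292 ft.
Site P is higher by 6620 − 3292 = 3328 ft.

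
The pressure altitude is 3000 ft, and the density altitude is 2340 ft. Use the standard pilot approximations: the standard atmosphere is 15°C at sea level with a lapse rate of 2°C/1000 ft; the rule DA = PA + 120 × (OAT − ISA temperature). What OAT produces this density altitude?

Density altitude − pressure altitude = 2340 − 3000 = -660 ft.
At 120 ft/°C that is an ISA deviation of -660/120 = -5.5°C.
ISA temperature at 3000 ft = 15 − 2 × (3000/1000) = 9°C.
OAT = ISA + deviation = 9 + (-5.5) = 3.5°C.

3.5°C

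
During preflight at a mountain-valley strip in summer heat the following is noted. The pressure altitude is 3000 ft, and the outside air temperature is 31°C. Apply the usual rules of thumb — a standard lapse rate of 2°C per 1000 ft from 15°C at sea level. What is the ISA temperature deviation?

ISA temperature at 3000 ft = 15 − 2 × (3000/1000) = 9°C.
Deviation = OAT − ISA = 31 − 9 = +22°C.

ISA+22°C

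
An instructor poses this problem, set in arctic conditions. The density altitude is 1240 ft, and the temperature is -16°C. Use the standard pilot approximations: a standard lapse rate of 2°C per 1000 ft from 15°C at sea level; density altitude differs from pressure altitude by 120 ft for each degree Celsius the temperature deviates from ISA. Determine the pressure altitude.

4000 ft

DA = PA + 120 × (OAT − (15 − 2·PA/1000)) = PA + 120·OAT − 1800 + 0.24·PA = 1.24·PA + 120·OAT − 1800.
So 1.24·PA = 1240 − 120 × (-16) + 1800 = 4960.
PA = 4960 / 1.24 = 4000 ft.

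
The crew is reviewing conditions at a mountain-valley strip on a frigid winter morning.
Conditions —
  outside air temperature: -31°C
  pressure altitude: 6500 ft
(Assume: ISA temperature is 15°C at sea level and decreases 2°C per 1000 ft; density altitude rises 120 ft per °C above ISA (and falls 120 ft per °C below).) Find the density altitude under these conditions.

2540 ft

ISA temperature at 6500 ft = 15 − 2 × (6500/1000) = 2°C.
ISA deviation = -31 − 2 = -33°C.
Density altitude = 6500 + 120 × (-33) = 6500 + (-3960) = 2540 ft.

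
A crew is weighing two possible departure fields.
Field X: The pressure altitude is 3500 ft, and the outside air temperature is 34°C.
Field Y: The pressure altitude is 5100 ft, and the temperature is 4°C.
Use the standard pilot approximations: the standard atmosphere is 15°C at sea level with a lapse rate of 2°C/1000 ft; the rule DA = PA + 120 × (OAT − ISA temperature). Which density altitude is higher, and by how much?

Field X by 1616 ft

Field X: ISA temp = 8°C, deviation +26°C, DA = 3500 + 120 × 26 = 6620 ft.
Field Y: ISA temp = 4.8°C, deviation -0.8°C, DA = 5100 + 120 × (-0.8) = 5004 ft.
Field X is higher by 6620 − 5004 = 1616 ft.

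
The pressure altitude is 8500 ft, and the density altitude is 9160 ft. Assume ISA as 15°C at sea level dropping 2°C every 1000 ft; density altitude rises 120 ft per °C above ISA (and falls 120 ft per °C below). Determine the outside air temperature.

Density altitude − pressure altitude = 9160 − 8500 = +660 ft.
At 120 ft/°C that is an ISA deviation of 660/120 = +5.5°C.
ISA temperature at 8500 ft = 15 − 2 × (8500/1000) = -2°C.
OAT = ISA + deviation = -2 + (+5.5) = 3.5°C.

3.5°C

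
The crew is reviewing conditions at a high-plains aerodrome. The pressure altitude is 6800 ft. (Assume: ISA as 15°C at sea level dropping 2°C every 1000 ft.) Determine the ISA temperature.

1.4°C

ISA temperature = 15 − 2 × (6800/1000) = 15 − 13.6 = 1.4°C.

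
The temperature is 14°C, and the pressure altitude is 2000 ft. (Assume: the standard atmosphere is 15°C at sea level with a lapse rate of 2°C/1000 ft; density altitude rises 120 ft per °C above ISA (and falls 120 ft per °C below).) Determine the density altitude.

ISA temperature at 2000 ft = 15 − 2 × (2000/1000) = 11°C.
ISA deviation = 14 − 11 = +3°C.
Density altitude = 2000 + 120 × (3) = 2000 + (+360) = 2360 ft.

2360 ft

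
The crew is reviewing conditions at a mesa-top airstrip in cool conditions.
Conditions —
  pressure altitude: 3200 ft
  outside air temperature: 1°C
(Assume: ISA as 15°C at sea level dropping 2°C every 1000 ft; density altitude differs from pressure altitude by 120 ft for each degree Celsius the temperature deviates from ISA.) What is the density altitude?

ISA temperature at 3200 ft = 15 − 2 × (3200/1000) = 8.6°C.
ISA deviation = 1 − 8.6 = -7.6°C.
Density altitude = 3200 + 120 × (-7.6) = 3200 + (-912) = 2288 ft.

2288 ft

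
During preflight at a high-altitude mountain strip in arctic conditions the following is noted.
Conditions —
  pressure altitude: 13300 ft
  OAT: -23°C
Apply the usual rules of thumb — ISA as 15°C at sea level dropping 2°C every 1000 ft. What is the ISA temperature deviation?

ISA temperature at 13300 ft = 15 − 2 × (13300/1000) = -11.6°C.
Deviation = OAT − ISA = -23 − (-11.6) = -11.4°C.

ISA-11.4°C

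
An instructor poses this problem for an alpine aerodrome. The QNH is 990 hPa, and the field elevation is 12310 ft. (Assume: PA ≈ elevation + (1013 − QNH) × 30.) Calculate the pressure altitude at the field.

13000 ft

Pressure correction = (1013 − 990) × 30 = +690 ft.
Pressure altitude = 12310 + (+690) = 13000 ft.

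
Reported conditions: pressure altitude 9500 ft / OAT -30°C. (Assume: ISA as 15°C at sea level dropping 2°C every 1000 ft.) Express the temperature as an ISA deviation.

ISA temperature at 9500 ft = 15 − 2 × (9500/1000) = -4°C.
Deviation = OAT − ISA = -30 − (-4) = -26°C.

ISA-26°C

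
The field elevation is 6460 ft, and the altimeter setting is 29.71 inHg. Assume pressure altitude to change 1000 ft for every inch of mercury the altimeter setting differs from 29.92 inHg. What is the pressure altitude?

6670 ft

Pressure correction = (29.92 − 29.71) × 1000 = +210 ft.
Pressure altitude = 6460 + (+210) = 6670 ft.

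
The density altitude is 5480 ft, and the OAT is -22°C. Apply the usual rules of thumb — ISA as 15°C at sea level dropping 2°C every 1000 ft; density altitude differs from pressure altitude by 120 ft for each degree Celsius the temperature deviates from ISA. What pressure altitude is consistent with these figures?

DA = PA + 120 × (OAT − (15 − 2·PA/1000)) = PA + 120·OAT − 1800 + 0.24·PA = 1.24·PA + 120·OAT − 1800.
So 1.24·PA = 5480 − 120 × (-22) + 1800 = 9920.
PA = 9920 / 1.24 = 8000 ft.

8000 ft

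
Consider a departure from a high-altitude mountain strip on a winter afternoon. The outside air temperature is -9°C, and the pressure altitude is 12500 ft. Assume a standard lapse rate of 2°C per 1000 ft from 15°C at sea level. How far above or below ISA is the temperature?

ISA+1°C

ISA temperature at 12500 ft = 15 − 2 × (12500/1000) = -10°C.
Deviation = OAT − ISA = -9 − (-10) = +1°C.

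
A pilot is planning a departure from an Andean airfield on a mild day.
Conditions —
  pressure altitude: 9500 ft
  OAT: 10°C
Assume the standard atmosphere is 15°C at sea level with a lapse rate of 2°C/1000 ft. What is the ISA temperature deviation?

ISA+14°C

ISA temperature at 9500 ft = 15 − 2 × (9500/1000) = -4°C.
Deviation = OAT − ISA = 10 − (-4) = +14°C.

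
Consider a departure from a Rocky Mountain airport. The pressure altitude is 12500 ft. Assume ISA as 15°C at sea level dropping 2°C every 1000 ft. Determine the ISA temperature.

ISA temperature = 15 − 2 × (12500/1000) = 15 − 25 = -10°C.

-10°C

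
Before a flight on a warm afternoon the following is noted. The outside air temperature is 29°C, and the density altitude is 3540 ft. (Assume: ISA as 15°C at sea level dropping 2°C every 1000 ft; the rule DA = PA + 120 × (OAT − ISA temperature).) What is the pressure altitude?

DA = PA + 120 × (OAT − (15 − 2·PA/1000)) = PA + 120·OAT − 1800 + 0.24·PA = 1.24·PA + 120·OAT − 1800.
So 1.24·PA = 3540 − 120 × 29 + 1800 = 1860.
PA = 1860 / 1.24 = 1500 ft.

1500 ft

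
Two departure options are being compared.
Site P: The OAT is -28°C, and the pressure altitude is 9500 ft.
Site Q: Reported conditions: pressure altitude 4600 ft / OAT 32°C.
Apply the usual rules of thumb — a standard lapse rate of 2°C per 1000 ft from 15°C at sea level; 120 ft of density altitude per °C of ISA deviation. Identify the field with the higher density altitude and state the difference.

Site Q by 1124 ft

Site P: ISA temp = -4°C, deviation -24°C, DA = 9500 + 120 × (-24) = 6620 ft.
Site Q: ISA temp = 5.8°C, deviation +26.2°C, DA = 4600 + 120 × 26.2 = 7744 ft.
Site Q is higher by 7744 − 6620 = 1124 ft.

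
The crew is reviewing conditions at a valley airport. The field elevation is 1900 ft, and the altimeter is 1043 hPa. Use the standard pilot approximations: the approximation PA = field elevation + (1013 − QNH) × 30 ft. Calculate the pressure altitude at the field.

Pressure correction = (1013 − 1043) × 30 = -900 ft.
Pressure altitude = 1900 + (-900) = 1000 ft.

1000 ft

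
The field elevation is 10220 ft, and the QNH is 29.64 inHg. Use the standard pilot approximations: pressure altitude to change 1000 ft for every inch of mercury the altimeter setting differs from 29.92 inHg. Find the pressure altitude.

Pressure correction = (29.92 − 29.64) × 1000 = +280 ft.
Pressure altitude = 10220 + (+280) = 10500 ft.

10500 ft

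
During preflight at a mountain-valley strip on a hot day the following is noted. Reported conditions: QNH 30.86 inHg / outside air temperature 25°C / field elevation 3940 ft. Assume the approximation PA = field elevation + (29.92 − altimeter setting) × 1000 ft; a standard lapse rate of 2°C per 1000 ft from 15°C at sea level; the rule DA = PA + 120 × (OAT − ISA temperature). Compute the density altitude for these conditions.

4920 ft

Pressure altitude = 3940 + (29.92 − 30.86) × 1000 = 3940 + (-940) = 3000 ft.
ISA temperature at 3000 ft = 15 − 2 × (3000/1000) = 9°C.
ISA deviation = 25 − 9 = +16°C.
Density altitude = 3000 + 120 × (16) = 4920 ft.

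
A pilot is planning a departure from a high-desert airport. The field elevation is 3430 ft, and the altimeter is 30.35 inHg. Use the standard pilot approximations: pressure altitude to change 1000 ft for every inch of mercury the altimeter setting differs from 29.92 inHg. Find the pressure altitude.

Pressure correction = (29.92 − 30.35) × 1000 = -430 ft.
Pressure altitude = 3430 + (-430) = 3000 ft.

3000 ft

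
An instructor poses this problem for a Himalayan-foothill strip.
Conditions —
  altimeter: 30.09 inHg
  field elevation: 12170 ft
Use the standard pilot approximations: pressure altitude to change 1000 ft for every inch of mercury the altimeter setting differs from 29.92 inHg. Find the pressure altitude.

12000 ft

Pressure correction = (29.92 − 30.09) × 1000 = -170 ft.
Pressure altitude = 12170 + (-170) = 12000 ft.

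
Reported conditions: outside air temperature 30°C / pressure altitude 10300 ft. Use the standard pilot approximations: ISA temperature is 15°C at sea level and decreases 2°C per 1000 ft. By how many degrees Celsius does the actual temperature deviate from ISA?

ISA+35.6°C

ISA temperature at 10300 ft = 15 − 2 × (10300/1000) = -5.6°C.
Deviation = OAT − ISA = 30 − (-5.6) = +35.6°C.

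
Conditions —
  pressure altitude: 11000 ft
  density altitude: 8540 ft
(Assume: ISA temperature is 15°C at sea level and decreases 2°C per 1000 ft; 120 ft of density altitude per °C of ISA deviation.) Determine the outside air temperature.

Density altitude − pressure altitude = 8540 − 11000 = -2460 ft.
At 120 ft/°C that is an ISA deviation of -2460/120 = -20.5°C.
ISA temperature at 11000 ft = 15 − 2 × (11000/1000) = -7°C.
OAT = ISA + deviation = -7 + (-20.5) = -27.5°C.

-27.5°C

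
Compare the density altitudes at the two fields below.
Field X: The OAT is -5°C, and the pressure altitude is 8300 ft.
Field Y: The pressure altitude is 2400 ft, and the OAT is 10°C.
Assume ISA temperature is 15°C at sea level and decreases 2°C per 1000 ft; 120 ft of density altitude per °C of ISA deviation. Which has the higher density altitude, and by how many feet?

Field X by 5516 ft

Field X: ISA temp = -1.6°C, deviation -3.4°C, DA = 8300 + 120 × (-3.4) = 7892 ft.
Field Y: ISA temp = 10.2°C, deviation -0.2°C, DA = 2400 + 120 × (-0.2) = 2376 ft.
Field X is higher by 7892 − 2376 = 5516 ft.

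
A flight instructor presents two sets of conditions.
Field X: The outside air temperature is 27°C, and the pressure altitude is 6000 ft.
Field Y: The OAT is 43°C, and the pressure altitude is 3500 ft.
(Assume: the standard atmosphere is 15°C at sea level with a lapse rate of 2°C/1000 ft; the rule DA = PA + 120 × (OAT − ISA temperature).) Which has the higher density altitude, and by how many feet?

Field X: ISA temp = 3°C, deviation +24°C, DA = 6000 + 120 × 24 = 8880 ft.
Field Y: ISA temp = 8°C, deviation +35°C, DA = 3500 + 120 × 35 = 7700 ft.
Field X is higher by 8880 − 7700 = 1180 ft.

Field X by 1180 ft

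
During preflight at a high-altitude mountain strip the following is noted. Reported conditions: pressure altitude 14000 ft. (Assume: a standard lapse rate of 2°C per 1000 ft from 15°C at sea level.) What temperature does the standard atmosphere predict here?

-13°C

ISA temperature = 15 − 2 × (14000/1000) = 15 − 28 = -13°C.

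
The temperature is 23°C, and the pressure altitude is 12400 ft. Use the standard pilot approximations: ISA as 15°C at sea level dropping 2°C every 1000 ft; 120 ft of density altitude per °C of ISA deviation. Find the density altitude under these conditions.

16336 ft

ISA temperature at 12400 ft = 15 − 2 × (12400/1000) = -9.8°C.
ISA deviation = 23 − (-9.8) = +32.8°C.
Density altitude = 12400 + 120 × (32.8) = 12400 + (+3936) = 16336 ft.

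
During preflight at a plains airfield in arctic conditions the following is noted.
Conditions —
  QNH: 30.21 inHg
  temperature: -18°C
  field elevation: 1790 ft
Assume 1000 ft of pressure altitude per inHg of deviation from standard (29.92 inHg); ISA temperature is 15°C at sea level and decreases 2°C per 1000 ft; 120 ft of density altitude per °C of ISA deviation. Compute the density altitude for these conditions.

Pressure altitude = 1790 + (29.92 − 30.21) × 1000 = 1790 + (-290) = 1500 ft.
ISA temperature at 1500 ft = 15 − 2 × (1500/1000) = 12°C.
ISA deviation = -18 − 12 = -30°C.
Density altitude = 1500 + 120 × (-30) = -2100 ft.

-2100 ft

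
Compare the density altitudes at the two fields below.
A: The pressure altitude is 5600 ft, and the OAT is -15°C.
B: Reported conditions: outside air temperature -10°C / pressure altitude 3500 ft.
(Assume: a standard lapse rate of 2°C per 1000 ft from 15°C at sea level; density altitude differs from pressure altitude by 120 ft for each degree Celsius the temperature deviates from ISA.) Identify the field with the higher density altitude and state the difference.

A by 2004 ft

A: ISA temp = 3.8°C, deviation -18.8°C, DA = 5600 + 120 × (-18.8) = 3344 ft.
B: ISA temp = 8°C, deviation -18°C, DA = 3500 + 120 × (-18) = 1340 ft.
A is higher by 3344 − 1340 = 2004 ft.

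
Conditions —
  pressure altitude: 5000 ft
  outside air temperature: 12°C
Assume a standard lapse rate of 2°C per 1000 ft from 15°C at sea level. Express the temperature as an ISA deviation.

ISA+7°C

ISA temperature at 5000 ft = 15 − 2 × (5000/1000) = 5°C.
Deviation = OAT − ISA = 12 − 5 = +7°C.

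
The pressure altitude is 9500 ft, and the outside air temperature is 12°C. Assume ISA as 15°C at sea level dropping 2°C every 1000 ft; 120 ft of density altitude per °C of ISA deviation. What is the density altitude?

11420 ft

ISA temperature at 9500 ft = 15 − 2 × (9500/1000) = -4°C.
ISA deviation = 12 − (-4) = +16°C.
Density altitude = 9500 + 120 × (16) = 9500 + (+1920) = 11420 ft.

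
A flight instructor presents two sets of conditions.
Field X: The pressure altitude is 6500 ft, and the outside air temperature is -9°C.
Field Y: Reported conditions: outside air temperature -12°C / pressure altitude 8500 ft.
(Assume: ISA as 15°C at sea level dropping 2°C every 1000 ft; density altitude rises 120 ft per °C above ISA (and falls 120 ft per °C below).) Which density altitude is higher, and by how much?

Field X: ISA temp = 2°C, deviation -11°C, DA = 6500 + 120 × (-11) = 5180 ft.
Field Y: ISA temp = -2°C, deviation -10°C, DA = 8500 + 120 × (-10) = 7300 ft.
Field Y is higher by 7300 − 5180 = 2120 ft.

Field Y by 2120 ft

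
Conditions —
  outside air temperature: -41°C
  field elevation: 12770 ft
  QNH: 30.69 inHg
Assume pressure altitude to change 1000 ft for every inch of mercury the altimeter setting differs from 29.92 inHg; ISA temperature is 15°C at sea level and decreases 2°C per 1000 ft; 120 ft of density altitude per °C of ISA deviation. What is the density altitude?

8160 ft

Pressure altitude = 12770 + (29.92 − 30.69) × 1000 = 12770 + (-770) = 12000 ft.
ISA temperature at 12000 ft = 15 − 2 × (12000/1000) = -9°C.
ISA deviation = -41 − (-9) = -32°C.
Density altitude = 12000 + 120 × (-32) = 8160 ft.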